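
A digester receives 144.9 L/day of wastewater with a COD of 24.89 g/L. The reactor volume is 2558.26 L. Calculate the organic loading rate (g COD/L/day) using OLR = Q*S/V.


OLR = Q * S / V
= 144.9 * 24.89 / 2558.26
= 1.4098 g/L/day

1.4098 g/L/day


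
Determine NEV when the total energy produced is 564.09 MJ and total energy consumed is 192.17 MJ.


NEV = E_out - E_in
= 564.09 - 192.17
= 371.9200 MJ

371.9200 MJ


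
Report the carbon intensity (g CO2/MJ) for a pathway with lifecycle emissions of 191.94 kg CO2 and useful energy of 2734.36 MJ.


CI = CO2 * 1000 / E
= 191.94 * 1000 / 2734.36
= 70.1956 g CO2/MJ

70.1956 g CO2/MJ


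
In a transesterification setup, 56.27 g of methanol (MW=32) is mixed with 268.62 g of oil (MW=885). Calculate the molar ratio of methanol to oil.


Molar ratio = n_MeOH / n_oil = (MeOH/32) / (oil/885) = (MeOH * 885) / (32 * oil)
= (56.27 * 885) / (32 * 268.62)
= 5.7934

5.7934


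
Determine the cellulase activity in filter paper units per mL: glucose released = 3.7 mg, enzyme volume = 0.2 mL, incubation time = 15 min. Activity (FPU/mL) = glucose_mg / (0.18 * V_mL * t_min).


Activity = glucose_mg / (0.18 mg/umol * V_mL * t_min)
= 3.7 / (0.18 * 0.2 * 15)
= 6.8519 FPU/mL

6.8519 FPU/mL


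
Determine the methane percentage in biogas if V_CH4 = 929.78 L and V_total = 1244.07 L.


CH4% = V_CH4 / V_total * 100
= 929.78 / 1244.07 * 100
= 74.7370%

74.7370%


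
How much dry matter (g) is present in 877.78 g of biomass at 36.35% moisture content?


Wd = Ww * (1 - MC/100)
= 877.78 * (1 - 36.35/100)
= 558.7070 g

558.7070 g


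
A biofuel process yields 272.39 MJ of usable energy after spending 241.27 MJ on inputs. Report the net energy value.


NEV = E_out - E_in
= 272.39 - 241.27
= 31.1200 MJ

31.1200 MJ


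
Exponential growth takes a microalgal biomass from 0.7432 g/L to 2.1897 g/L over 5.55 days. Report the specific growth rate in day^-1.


mu = ln(X2/X1) / dt
= ln(2.1897/0.7432) / 5.55
= 0.1947 per day

0.1947 per day


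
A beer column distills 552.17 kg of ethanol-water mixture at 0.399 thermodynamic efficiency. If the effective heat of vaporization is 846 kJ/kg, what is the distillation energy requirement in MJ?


E = m * 846 / (eta * 1000)
= 552.17 * 846 / (0.399 * 1000)
= 1170.7665 MJ

1170.7665 MJ


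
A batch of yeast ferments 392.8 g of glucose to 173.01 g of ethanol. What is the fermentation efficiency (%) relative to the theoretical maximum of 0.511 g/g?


Fermentation efficiency = (actual / (0.511 * glucose)) * 100
= (173.01 / (0.511 * 392.8)) * 100
= 86.1944%

86.1944%


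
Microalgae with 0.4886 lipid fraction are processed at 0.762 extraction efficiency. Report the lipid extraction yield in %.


Y = lipid_content * extraction_eff * 100
= 0.4886 * 0.762 * 100
= 37.2313%

37.2313%


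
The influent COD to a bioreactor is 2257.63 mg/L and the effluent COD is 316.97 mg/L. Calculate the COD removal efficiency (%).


eta = (COD_in - COD_out) / COD_in * 100
= (2257.63 - 316.97) / 2257.63 * 100
= 85.9601%

85.9601%


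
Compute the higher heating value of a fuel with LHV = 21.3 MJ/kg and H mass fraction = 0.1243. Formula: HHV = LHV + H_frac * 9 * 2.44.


HHV = LHV + H_frac * 9 * 2.44
= 21.3 + 0.1243 * 9 * 2.44
= 24.0296 MJ/kg

24.0296 MJ/kg


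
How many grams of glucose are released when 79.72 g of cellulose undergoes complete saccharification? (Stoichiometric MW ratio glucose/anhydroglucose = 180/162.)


glucose = cellulose * 180/162
= 79.72 * 180/162
= 88.5778 g

88.5778 g


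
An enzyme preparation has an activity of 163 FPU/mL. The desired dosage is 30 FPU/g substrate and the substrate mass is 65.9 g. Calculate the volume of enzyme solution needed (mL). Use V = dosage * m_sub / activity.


V = dosage * m_sub / activity
V = 30 * 65.9 / 163
V = 12.1288 mL

12.1288 mL


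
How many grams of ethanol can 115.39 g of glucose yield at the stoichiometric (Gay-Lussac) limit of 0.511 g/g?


Theoretical ethanol yield: m_EtOH = 0.511 * m_glucose
m_EtOH = 0.511 * 115.39 = 58.9643 g

58.9643 g


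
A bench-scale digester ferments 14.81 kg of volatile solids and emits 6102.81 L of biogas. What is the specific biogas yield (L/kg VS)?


Y = V / VS
= 6102.81 / 14.81
= 412.0736 L/kg VS

412.0736 L/kg VS


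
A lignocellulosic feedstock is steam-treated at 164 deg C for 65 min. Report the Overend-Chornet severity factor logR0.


logR0 = log10(t * exp((T - 100) / 14.75))
= log10(65 * exp((164 - 100) / 14.75))
= 3.6973

3.6973


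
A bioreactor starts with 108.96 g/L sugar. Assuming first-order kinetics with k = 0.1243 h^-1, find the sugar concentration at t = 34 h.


S = S0 * exp(-k * t)
S = 108.96 * exp(-0.1243 * 34)
S = 1.5917 g/L

1.5917 g/L


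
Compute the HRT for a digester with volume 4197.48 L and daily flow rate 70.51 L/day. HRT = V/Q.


HRT = V / Q
= 4197.48 / 70.51
= 59.5303 days

59.5303 days


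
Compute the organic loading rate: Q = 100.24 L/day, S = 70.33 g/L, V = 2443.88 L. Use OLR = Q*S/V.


OLR = Q * S / V
= 100.24 * 70.33 / 2443.88
= 2.8847 g/L/day

2.8847 g/L/day


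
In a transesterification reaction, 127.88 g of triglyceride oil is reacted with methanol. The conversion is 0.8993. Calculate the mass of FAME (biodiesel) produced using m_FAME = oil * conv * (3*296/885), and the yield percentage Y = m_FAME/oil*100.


m_FAME = oil * conv * (3 * 296 / 885) = oil * conv * (888/885)
= 127.88 * 0.8993 * 888 / 885
= 115.3923 g
Y = m_FAME / oil * 100 = conv * (888/885) * 100
= 0.8993 * 888 / 885 * 100
= 90.23%

115.3923 g FAME; Y = 90.23%


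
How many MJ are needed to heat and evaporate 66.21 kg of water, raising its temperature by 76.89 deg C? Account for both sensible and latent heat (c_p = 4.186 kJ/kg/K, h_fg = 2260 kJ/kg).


E = m_water * (4.186 * dT + 2260) / 1000
= 66.21 * (4.186 * 76.89 + 2260) / 1000
= 170.9451 MJ

170.9451 MJ


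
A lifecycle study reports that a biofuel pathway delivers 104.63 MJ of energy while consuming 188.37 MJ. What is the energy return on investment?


EROI = E_out / E_in
= 104.63 / 188.37
= 0.5554

0.5554


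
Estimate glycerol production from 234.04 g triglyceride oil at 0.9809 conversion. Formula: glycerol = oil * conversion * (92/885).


glycerol = oil * conv * (92/885)
= 234.04 * 0.9809 * 92 / 885
= 23.8649 g

23.8649 g


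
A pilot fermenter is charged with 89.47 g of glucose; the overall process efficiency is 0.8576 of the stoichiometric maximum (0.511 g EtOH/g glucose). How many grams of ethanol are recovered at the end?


Actual ethanol: m = 0.511 * 89.47 * 0.8576
m = 39.2088 g

39.2088 g


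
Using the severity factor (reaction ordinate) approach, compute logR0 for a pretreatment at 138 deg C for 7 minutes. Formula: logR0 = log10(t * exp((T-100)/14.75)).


logR0 = log10(t * exp((T - 100) / 14.75))
= log10(7 * exp((138 - 100) / 14.75))
= 1.9640

1.9640


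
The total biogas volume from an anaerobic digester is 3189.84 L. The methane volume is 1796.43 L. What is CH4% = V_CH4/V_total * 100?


CH4% = V_CH4 / V_total * 100
= 1796.43 / 3189.84 * 100
= 56.3172%

56.3172%


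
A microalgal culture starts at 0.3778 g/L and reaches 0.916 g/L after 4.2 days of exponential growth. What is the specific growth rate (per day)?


mu = ln(X2/X1) / dt
= ln(0.916/0.3778) / 4.2
= 0.2109 per day

0.2109 per day


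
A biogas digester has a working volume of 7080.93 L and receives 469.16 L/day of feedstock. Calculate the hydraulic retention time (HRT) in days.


HRT = V / Q
= 7080.93 / 469.16
= 15.0928 days

15.0928 days


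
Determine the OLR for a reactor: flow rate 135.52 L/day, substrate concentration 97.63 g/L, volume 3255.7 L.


OLR = Q * S / V
= 135.52 * 97.63 / 3255.7
= 4.0639 g/L/day

4.0639 g/L/day


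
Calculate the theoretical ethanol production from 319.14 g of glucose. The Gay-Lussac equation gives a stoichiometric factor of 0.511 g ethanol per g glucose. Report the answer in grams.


Theoretical ethanol yield: m_EtOH = 0.511 * m_glucose
m_EtOH = 0.511 * 319.14 = 163.0805 g

163.0805 g


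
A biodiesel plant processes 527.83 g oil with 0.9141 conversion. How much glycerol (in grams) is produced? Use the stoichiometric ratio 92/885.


glycerol = oil * conv * (92/885)
= 527.83 * 0.9141 * 92 / 885
= 50.1571 g

50.1571 g


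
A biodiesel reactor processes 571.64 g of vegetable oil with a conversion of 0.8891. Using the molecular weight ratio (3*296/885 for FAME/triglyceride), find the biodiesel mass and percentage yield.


m_FAME = oil * conv * (3 * 296 / 885) = oil * conv * (888/885)
= 571.64 * 0.8891 * 888 / 885
= 509.9680 g
Y = m_FAME / oil * 100 = conv * (888/885) * 100
= 0.8891 * 888 / 885 * 100
= 89.21%

509.9680 g FAME; Y = 89.21%


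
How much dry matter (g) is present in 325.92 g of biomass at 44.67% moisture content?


Wd = Ww * (1 - MC/100)
= 325.92 * (1 - 44.67/100)
= 180.3315 g

180.3315 g


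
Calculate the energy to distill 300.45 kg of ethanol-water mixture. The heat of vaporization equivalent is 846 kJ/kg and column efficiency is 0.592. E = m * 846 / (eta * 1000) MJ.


E = m * 846 / (eta * 1000)
= 300.45 * 846 / (0.592 * 1000)
= 429.3593 MJ

429.3593 MJ


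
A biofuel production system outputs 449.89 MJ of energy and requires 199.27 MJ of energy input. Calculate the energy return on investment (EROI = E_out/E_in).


EROI = E_out / E_in
= 449.89 / 199.27
= 2.2577

2.2577


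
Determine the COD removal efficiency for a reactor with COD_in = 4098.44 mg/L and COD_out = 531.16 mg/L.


eta = (COD_in - COD_out) / COD_in * 100
= (4098.44 - 531.16) / 4098.44 * 100
= 87.0399%

87.0399%


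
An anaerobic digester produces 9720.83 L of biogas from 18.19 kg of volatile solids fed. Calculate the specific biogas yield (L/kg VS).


Y = V / VS
= 9720.83 / 18.19
= 534.4052 L/kg VS

534.4052 L/kg VS


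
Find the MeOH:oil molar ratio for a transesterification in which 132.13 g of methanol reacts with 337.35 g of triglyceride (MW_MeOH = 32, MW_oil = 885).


Molar ratio = n_MeOH / n_oil = (MeOH/32) / (oil/885) = (MeOH * 885) / (32 * oil)
= (132.13 * 885) / (32 * 337.35)
= 10.8321

10.8321


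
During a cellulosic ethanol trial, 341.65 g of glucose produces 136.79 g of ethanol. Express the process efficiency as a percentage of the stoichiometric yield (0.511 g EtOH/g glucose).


Fermentation efficiency = (actual / (0.511 * glucose)) * 100
= (136.79 / (0.511 * 341.65)) * 100
= 78.3523%

78.3523%


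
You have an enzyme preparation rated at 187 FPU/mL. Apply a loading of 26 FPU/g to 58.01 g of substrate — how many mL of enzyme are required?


V = dosage * m_sub / activity
V = 26 * 58.01 / 187
V = 8.0656 mL

8.0656 mL


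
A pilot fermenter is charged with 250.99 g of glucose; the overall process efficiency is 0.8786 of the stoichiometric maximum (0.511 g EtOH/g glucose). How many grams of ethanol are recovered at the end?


Actual ethanol: m = 0.511 * 250.99 * 0.8786
m = 112.6856 g

112.6856 g


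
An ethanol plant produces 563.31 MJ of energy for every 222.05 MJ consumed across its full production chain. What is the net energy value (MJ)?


NEV = E_out - E_in
= 563.31 - 222.05
= 341.2600 MJ

341.2600 MJ


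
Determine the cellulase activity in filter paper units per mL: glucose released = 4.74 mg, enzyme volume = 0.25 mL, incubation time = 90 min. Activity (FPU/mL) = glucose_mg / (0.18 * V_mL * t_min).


Activity = glucose_mg / (0.18 mg/umol * V_mL * t_min)
= 4.74 / (0.18 * 0.25 * 90)
= 1.1704 FPU/mL

1.1704 FPU/mL


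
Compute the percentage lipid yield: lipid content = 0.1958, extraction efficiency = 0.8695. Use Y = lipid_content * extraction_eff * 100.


Y = lipid_content * extraction_eff * 100
= 0.1958 * 0.8695 * 100
= 17.0248%

17.0248%


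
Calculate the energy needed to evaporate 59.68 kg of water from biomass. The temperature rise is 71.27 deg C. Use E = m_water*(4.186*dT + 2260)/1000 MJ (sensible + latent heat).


E = m_water * (4.186 * dT + 2260) / 1000
= 59.68 * (4.186 * 71.27 + 2260) / 1000
= 152.6815 MJ

152.6815 MJ


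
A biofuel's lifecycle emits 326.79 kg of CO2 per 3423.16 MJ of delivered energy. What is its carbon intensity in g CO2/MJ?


CI = CO2 * 1000 / E
= 326.79 * 1000 / 3423.16
= 95.4644 g CO2/MJ

95.4644 g CO2/MJ


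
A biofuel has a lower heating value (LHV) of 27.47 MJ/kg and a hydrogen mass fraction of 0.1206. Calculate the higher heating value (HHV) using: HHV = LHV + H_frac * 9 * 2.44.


HHV = LHV + H_frac * 9 * 2.44
= 27.47 + 0.1206 * 9 * 2.44
= 30.1184 MJ/kg

30.1184 MJ/kg


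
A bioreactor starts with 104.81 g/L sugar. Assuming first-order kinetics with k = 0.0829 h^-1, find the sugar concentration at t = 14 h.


S = S0 * exp(-k * t)
S = 104.81 * exp(-0.0829 * 14)
S = 32.8368 g/L

32.8368 g/L


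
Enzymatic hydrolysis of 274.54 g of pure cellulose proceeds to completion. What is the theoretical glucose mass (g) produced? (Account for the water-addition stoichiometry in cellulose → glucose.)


glucose = cellulose * 180/162
= 274.54 * 180/162
= 305.0444 g

305.0444 g


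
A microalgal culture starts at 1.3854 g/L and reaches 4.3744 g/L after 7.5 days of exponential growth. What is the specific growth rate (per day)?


mu = ln(X2/X1) / dt
= ln(4.3744/1.3854) / 7.5
= 0.1533 per day

0.1533 per day


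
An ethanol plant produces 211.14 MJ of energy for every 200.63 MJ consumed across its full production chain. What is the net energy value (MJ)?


NEV = E_out - E_in
= 211.14 - 200.63
= 10.5100 MJ

10.5100 MJ


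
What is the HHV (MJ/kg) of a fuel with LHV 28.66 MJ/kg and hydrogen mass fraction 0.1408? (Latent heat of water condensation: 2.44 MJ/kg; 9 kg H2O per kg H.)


HHV = LHV + H_frac * 9 * 2.44
= 28.66 + 0.1408 * 9 * 2.44
= 31.7520 MJ/kg

31.7520 MJ/kg


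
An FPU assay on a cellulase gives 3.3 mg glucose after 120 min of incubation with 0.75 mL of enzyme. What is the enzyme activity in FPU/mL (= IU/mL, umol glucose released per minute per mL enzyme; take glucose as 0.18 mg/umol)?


Activity = glucose_mg / (0.18 mg/umol * V_mL * t_min)
= 3.3 / (0.18 * 0.75 * 120)
= 0.2037 FPU/mL

0.2037 FPU/mL


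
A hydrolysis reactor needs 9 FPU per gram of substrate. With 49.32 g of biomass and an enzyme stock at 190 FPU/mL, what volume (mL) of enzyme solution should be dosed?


V = dosage * m_sub / activity
V = 9 * 49.32 / 190
V = 2.3362 mL

2.3362 mL


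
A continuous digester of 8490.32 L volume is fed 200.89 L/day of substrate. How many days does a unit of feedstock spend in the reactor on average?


HRT = V / Q
= 8490.32 / 200.89
= 42.2635 days

42.2635 days


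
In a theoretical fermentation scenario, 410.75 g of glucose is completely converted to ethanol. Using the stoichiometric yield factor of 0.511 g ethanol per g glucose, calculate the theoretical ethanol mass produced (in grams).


Theoretical ethanol yield: m_EtOH = 0.511 * m_glucose
m_EtOH = 0.511 * 410.75 = 209.8932 g

209.8932 g


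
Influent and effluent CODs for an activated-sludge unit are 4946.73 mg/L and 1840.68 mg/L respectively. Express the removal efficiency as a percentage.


eta = (COD_in - COD_out) / COD_in * 100
= (4946.73 - 1840.68) / 4946.73 * 100
= 62.7900%

62.7900%


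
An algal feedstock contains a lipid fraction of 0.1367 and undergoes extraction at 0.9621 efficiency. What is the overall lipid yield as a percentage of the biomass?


Y = lipid_content * extraction_eff * 100
= 0.1367 * 0.9621 * 100
= 13.1519%

13.1519%


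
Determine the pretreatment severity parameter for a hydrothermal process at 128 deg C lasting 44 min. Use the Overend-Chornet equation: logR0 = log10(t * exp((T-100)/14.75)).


logR0 = log10(t * exp((T - 100) / 14.75))
= log10(44 * exp((128 - 100) / 14.75))
= 2.4679

2.4679


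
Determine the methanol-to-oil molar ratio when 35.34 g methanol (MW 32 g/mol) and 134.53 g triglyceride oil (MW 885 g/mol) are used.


Molar ratio = n_MeOH / n_oil = (MeOH/32) / (oil/885) = (MeOH * 885) / (32 * oil)
= (35.34 * 885) / (32 * 134.53)
= 7.2651

7.2651


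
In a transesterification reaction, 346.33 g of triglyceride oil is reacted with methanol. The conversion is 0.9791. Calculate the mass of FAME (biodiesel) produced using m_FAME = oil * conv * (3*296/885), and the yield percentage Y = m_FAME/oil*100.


m_FAME = oil * conv * (3 * 296 / 885) = oil * conv * (888/885)
= 346.33 * 0.9791 * 888 / 885
= 340.2412 g
Y = m_FAME / oil * 100 = conv * (888/885) * 100
= 0.9791 * 888 / 885 * 100
= 98.24%

340.2412 g FAME; Y = 98.24%


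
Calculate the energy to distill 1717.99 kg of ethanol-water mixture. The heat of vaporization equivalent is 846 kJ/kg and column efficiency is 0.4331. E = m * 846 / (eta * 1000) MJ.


E = m * 846 / (eta * 1000)
= 1717.99 * 846 / (0.4331 * 1000)
= 3355.8521 MJ

3355.8521 MJ


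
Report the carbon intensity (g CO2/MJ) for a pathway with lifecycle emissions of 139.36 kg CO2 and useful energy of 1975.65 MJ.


CI = CO2 * 1000 / E
= 139.36 * 1000 / 1975.65
= 70.5388 g CO2/MJ

70.5388 g CO2/MJ


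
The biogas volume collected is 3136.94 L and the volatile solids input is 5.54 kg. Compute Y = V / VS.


Y = V / VS
= 3136.94 / 5.54
= 566.2347 L/kg VS

566.2347 L/kg VS


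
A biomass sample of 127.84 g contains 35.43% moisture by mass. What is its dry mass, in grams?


Wd = Ww * (1 - MC/100)
= 127.84 * (1 - 35.43/100)
= 82.5463 g

82.5463 g


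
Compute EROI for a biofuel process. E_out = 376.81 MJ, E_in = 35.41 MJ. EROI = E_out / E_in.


EROI = E_out / E_in
= 376.81 / 35.41
= 10.6413

10.6413


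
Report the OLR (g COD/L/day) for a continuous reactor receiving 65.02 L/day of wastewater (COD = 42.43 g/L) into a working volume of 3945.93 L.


OLR = Q * S / V
= 65.02 * 42.43 / 3945.93
= 0.6992 g/L/day

0.6992 g/L/day


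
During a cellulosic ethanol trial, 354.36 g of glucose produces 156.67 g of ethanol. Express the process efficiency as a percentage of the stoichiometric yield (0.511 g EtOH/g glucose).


Fermentation efficiency = (actual / (0.511 * glucose)) * 100
= (156.67 / (0.511 * 354.36)) * 100
= 86.5207%

86.5207%


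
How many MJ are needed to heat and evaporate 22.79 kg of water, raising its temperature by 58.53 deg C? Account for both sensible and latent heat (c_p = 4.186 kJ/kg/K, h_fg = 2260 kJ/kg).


E = m_water * (4.186 * dT + 2260) / 1000
= 22.79 * (4.186 * 58.53 + 2260) / 1000
= 57.0891 MJ

57.0891 MJ


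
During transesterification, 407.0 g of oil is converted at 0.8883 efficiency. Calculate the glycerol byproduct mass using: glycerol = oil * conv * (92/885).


glycerol = oil * conv * (92/885)
= 407.0 * 0.8883 * 92 / 885
= 37.5836 g

37.5836 g


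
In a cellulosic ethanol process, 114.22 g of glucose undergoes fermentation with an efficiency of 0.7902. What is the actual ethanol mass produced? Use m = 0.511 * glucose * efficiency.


Actual ethanol: m = 0.511 * 114.22 * 0.7902
m = 46.1211 g

46.1211 g


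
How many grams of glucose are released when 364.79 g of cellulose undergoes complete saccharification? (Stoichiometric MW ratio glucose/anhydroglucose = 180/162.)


glucose = cellulose * 180/162
= 364.79 * 180/162
= 405.3222 g

405.3222 g


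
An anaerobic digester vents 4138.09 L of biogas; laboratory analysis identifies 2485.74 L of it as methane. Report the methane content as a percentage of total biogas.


CH4% = V_CH4 / V_total * 100
= 2485.74 / 4138.09 * 100
= 60.0697%

60.0697%


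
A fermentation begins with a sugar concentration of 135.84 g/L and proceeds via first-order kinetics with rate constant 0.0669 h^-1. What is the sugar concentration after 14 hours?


S = S0 * exp(-k * t)
S = 135.84 * exp(-0.0669 * 14)
S = 53.2436 g/L

53.2436 g/L


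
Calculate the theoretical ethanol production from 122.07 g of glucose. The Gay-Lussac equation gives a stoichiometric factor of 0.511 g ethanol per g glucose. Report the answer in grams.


Theoretical ethanol yield: m_EtOH = 0.511 * m_glucose
m_EtOH = 0.511 * 122.07 = 62.3778 g

62.3778 g


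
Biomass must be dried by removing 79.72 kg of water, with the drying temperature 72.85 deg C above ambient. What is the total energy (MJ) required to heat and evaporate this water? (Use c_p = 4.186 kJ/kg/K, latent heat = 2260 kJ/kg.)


E = m_water * (4.186 * dT + 2260) / 1000
= 79.72 * (4.186 * 72.85 + 2260) / 1000
= 204.4778 MJ

204.4778 MJ


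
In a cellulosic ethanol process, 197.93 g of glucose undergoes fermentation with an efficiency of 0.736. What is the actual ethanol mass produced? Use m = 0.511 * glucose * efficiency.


Actual ethanol: m = 0.511 * 197.93 * 0.736
m = 74.4407 g

74.4407 g


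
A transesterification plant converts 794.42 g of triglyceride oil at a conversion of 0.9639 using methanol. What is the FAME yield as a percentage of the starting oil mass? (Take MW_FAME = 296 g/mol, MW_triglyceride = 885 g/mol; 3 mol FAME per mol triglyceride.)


m_FAME = oil * conv * (3 * 296 / 885) = oil * conv * (888/885)
= 794.42 * 0.9639 * 888 / 885
= 768.3372 g
Y = m_FAME / oil * 100 = conv * (888/885) * 100
= 0.9639 * 888 / 885 * 100
= 96.72%

96.72%


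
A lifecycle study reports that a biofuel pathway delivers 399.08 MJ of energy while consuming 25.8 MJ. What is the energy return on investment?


EROI = E_out / E_in
= 399.08 / 25.8
= 15.4682

15.4682


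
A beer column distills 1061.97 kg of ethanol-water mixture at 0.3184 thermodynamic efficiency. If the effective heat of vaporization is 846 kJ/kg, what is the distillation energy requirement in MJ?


E = m * 846 / (eta * 1000)
= 1061.97 * 846 / (0.3184 * 1000)
= 2821.6916 MJ

2821.6916 MJ


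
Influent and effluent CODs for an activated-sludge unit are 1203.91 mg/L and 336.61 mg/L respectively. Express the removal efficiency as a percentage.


eta = (COD_in - COD_out) / COD_in * 100
= (1203.91 - 336.61) / 1203.91 * 100
= 72.0403%

72.0403%


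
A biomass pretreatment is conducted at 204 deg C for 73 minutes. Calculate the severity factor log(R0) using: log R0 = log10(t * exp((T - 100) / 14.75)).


logR0 = log10(t * exp((T - 100) / 14.75))
= log10(73 * exp((204 - 100) / 14.75))
= 4.9255

4.9255


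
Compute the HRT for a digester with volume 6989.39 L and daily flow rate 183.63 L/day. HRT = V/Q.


HRT = V / Q
= 6989.39 / 183.63
= 38.0624 days

38.0624 days


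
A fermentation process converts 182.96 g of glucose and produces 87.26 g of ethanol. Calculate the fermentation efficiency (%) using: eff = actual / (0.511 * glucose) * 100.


Fermentation efficiency = (actual / (0.511 * glucose)) * 100
= (87.26 / (0.511 * 182.96)) * 100
= 93.3336%

93.3336%


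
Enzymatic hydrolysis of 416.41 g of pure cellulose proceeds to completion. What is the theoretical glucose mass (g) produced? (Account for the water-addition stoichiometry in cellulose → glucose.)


glucose = cellulose * 180/162
= 416.41 * 180/162
= 462.6778 g

462.6778 g


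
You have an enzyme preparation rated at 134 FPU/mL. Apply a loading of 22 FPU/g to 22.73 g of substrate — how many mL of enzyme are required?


V = dosage * m_sub / activity
V = 22 * 22.73 / 134
V = 3.7318 mL

3.7318 mL


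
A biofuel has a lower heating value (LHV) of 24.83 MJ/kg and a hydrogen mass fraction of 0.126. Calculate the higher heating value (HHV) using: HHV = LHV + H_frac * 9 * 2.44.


HHV = LHV + H_frac * 9 * 2.44
= 24.83 + 0.126 * 9 * 2.44
= 27.5970 MJ/kg

27.5970 MJ/kg


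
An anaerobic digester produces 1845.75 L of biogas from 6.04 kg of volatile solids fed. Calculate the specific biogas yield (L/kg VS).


Y = V / VS
= 1845.75 / 6.04
= 305.5877 L/kg VS

305.5877 L/kg VS


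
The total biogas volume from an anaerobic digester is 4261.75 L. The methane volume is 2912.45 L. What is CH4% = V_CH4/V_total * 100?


CH4% = V_CH4 / V_total * 100
= 2912.45 / 4261.75 * 100
= 68.3393%

68.3393%


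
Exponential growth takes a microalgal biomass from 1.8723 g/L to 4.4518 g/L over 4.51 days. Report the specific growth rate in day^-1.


mu = ln(X2/X1) / dt
= ln(4.4518/1.8723) / 4.51
= 0.1920 per day

0.1920 per day


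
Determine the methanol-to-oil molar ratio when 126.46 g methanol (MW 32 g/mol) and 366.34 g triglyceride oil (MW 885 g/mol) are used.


Molar ratio = n_MeOH / n_oil = (MeOH/32) / (oil/885) = (MeOH * 885) / (32 * oil)
= (126.46 * 885) / (32 * 366.34)
= 9.5469

9.5469


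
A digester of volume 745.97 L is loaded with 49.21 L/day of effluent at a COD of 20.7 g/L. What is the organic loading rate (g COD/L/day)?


OLR = Q * S / V
= 49.21 * 20.7 / 745.97
= 1.3655 g/L/day

1.3655 g/L/day


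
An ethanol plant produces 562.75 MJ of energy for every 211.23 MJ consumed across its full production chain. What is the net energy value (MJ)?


NEV = E_out - E_in
= 562.75 - 211.23
= 351.5200 MJ

351.5200 MJ


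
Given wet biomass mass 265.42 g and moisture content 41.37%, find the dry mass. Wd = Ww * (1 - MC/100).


Wd = Ww * (1 - MC/100)
= 265.42 * (1 - 41.37/100)
= 155.6157 g

155.6157 g


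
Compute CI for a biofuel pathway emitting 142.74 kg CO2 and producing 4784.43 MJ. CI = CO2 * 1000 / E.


CI = CO2 * 1000 / E
= 142.74 * 1000 / 4784.43
= 29.8343 g CO2/MJ

29.8343 g CO2/MJ


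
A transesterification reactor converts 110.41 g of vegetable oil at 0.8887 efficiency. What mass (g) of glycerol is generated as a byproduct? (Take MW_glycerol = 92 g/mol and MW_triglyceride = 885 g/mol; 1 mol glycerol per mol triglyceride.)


glycerol = oil * conv * (92/885)
= 110.41 * 0.8887 * 92 / 885
= 10.2002 g

10.2002 g


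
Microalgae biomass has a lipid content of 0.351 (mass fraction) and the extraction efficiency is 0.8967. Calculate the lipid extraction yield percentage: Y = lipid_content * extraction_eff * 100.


Y = lipid_content * extraction_eff * 100
= 0.351 * 0.8967 * 100
= 31.4742%

31.4742%


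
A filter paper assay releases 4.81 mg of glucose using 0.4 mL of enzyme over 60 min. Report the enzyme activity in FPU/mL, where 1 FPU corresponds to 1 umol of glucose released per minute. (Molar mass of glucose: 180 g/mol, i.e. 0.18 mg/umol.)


Activity = glucose_mg / (0.18 mg/umol * V_mL * t_min)
= 4.81 / (0.18 * 0.4 * 60)
= 1.1134 FPU/mL

1.1134 FPU/mL


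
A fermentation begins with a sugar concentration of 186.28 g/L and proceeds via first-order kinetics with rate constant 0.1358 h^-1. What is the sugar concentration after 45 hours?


S = S0 * exp(-k * t)
S = 186.28 * exp(-0.1358 * 45)
S = 0.4132 g/L

0.4132 g/L


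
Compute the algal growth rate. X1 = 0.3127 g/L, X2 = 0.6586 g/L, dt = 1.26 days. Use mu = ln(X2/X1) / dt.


mu = ln(X2/X1) / dt
= ln(0.6586/0.3127) / 1.26
= 0.5912 per day

0.5912 per day


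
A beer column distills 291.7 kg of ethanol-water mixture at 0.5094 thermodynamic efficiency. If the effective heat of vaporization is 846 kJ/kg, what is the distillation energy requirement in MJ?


E = m * 846 / (eta * 1000)
= 291.7 * 846 / (0.5094 * 1000)
= 484.4488 MJ

484.4488 MJ


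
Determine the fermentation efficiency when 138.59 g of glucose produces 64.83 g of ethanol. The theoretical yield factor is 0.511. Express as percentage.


Fermentation efficiency = (actual / (0.511 * glucose)) * 100
= (64.83 / (0.511 * 138.59)) * 100
= 91.5426%

91.5426%


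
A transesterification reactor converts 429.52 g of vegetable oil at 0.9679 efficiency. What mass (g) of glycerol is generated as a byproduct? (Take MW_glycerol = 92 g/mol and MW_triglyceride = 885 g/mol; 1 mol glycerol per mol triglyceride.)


glycerol = oil * conv * (92/885)
= 429.52 * 0.9679 * 92 / 885
= 43.2174 g

43.2174 g


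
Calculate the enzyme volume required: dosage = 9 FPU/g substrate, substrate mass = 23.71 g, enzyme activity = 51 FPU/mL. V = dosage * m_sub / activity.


V = dosage * m_sub / activity
V = 9 * 23.71 / 51
V = 4.1841 mL

4.1841 mL


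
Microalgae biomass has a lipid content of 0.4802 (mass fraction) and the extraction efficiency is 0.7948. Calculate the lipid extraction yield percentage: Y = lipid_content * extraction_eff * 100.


Y = lipid_content * extraction_eff * 100
= 0.4802 * 0.7948 * 100
= 38.1663%

38.1663%


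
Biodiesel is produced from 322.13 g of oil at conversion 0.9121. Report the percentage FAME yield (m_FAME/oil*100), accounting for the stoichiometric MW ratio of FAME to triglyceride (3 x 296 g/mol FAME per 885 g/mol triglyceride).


m_FAME = oil * conv * (3 * 296 / 885) = oil * conv * (888/885)
= 322.13 * 0.9121 * 888 / 885
= 294.8108 g
Y = m_FAME / oil * 100 = conv * (888/885) * 100
= 0.9121 * 888 / 885 * 100
= 91.52%

91.52%


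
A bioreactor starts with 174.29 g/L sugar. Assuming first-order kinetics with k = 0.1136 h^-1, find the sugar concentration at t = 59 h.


S = S0 * exp(-k * t)
S = 174.29 * exp(-0.1136 * 59)
S = 0.2140 g/L

0.2140 g/L


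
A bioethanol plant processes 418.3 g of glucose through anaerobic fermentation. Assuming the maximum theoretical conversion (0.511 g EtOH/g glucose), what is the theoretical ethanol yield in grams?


Theoretical ethanol yield: m_EtOH = 0.511 * m_glucose
m_EtOH = 0.511 * 418.3 = 213.7513 g

213.7513 g


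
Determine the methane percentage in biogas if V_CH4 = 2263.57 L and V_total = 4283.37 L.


CH4% = V_CH4 / V_total * 100
= 2263.57 / 4283.37 * 100
= 52.8455%

52.8455%


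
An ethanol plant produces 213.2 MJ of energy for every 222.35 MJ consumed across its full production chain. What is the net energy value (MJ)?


NEV = E_out - E_in
= 213.2 - 222.35
= -9.1500 MJ

-9.1500 MJ


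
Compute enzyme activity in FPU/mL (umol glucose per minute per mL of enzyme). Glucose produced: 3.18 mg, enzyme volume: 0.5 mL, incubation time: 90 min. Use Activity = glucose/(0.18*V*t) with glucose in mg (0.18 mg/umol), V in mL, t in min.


Activity = glucose_mg / (0.18 mg/umol * V_mL * t_min)
= 3.18 / (0.18 * 0.5 * 90)
= 0.3926 FPU/mL

0.3926 FPU/mL


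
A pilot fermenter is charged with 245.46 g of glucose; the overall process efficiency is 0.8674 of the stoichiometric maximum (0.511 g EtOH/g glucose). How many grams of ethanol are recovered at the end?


Actual ethanol: m = 0.511 * 245.46 * 0.8674
m = 108.7980 g

108.7980 g


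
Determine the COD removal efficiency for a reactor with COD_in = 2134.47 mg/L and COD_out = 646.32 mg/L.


eta = (COD_in - COD_out) / COD_in * 100
= (2134.47 - 646.32) / 2134.47 * 100
= 69.7199%

69.7199%


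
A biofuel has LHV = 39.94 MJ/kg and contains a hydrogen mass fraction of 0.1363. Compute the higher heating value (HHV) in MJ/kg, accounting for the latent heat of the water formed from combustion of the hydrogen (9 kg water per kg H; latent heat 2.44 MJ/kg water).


HHV = LHV + H_frac * 9 * 2.44
= 39.94 + 0.1363 * 9 * 2.44
= 42.9331 MJ/kg

42.9331 MJ/kg


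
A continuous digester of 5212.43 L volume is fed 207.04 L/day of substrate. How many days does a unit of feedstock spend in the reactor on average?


HRT = V / Q
= 5212.43 / 207.04
= 25.1760 days

25.1760 days


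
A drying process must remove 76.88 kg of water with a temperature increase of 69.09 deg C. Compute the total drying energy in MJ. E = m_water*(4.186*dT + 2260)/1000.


E = m_water * (4.186 * dT + 2260) / 1000
= 76.88 * (4.186 * 69.09 + 2260) / 1000
= 195.9833 MJ

195.9833 MJ


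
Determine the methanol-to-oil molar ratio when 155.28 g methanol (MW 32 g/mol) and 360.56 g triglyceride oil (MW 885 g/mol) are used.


Molar ratio = n_MeOH / n_oil = (MeOH/32) / (oil/885) = (MeOH * 885) / (32 * oil)
= (155.28 * 885) / (32 * 360.56)
= 11.9105

11.9105


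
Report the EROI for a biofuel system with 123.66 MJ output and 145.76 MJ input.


EROI = E_out / E_in
= 123.66 / 145.76
= 0.8484

0.8484


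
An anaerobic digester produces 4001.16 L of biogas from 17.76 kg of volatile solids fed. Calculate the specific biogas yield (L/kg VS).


Y = V / VS
= 4001.16 / 17.76
= 225.2905 L/kg VS

225.2905 L/kg VS


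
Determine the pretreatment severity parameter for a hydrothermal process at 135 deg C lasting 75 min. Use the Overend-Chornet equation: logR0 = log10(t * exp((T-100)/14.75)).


logR0 = log10(t * exp((T - 100) / 14.75))
= log10(75 * exp((135 - 100) / 14.75))
= 2.9056

2.9056


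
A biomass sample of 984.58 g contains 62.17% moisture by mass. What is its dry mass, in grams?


Wd = Ww * (1 - MC/100)
= 984.58 * (1 - 62.17/100)
= 372.4666 g

372.4666 g


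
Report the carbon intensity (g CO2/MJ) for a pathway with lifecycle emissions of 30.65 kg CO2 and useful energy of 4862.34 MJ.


CI = CO2 * 1000 / E
= 30.65 * 1000 / 4862.34
= 6.3035 g CO2/MJ

6.3035 g CO2/MJ


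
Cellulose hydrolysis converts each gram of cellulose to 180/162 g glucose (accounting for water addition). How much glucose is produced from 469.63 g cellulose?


glucose = cellulose * 180/162
= 469.63 * 180/162
= 521.8111 g

521.8111 g


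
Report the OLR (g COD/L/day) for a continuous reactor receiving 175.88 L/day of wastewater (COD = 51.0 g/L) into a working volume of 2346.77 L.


OLR = Q * S / V
= 175.88 * 51.0 / 2346.77
= 3.8222 g/L/day

3.8222 g/L/day


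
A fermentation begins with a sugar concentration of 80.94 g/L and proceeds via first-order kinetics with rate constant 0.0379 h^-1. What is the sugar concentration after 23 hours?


S = S0 * exp(-k * t)
S = 80.94 * exp(-0.0379 * 23)
S = 33.8523 g/L

33.8523 g/L


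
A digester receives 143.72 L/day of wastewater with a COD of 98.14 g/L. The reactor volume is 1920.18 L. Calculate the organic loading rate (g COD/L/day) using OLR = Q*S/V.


OLR = Q * S / V
= 143.72 * 98.14 / 1920.18
= 7.3455 g/L/day

7.3455 g/L/day


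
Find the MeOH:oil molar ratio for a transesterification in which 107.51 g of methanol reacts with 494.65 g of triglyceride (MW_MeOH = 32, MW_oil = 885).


Molar ratio = n_MeOH / n_oil = (MeOH/32) / (oil/885) = (MeOH * 885) / (32 * oil)
= (107.51 * 885) / (32 * 494.65)
= 6.0110

6.0110


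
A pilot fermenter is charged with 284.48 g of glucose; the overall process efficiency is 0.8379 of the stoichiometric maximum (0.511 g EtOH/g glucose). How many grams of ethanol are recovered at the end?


Actual ethanol: m = 0.511 * 284.48 * 0.8379
m = 121.8049 g

121.8049 g


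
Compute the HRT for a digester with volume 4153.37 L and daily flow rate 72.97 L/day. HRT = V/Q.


HRT = V / Q
= 4153.37 / 72.97
= 56.9189 days

56.9189 days


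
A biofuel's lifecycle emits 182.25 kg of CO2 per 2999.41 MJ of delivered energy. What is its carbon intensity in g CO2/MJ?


CI = CO2 * 1000 / E
= 182.25 * 1000 / 2999.41
= 60.7619 g CO2/MJ

60.7619 g CO2/MJ


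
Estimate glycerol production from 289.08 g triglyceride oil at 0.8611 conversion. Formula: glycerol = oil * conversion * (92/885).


glycerol = oil * conv * (92/885)
= 289.08 * 0.8611 * 92 / 885
= 25.8771 g

25.8771 g


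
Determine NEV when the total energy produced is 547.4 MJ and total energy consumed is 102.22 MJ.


NEV = E_out - E_in
= 547.4 - 102.22
= 445.1800 MJ

445.1800 MJ


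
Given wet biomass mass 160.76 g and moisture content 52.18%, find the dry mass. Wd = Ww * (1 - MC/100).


Wd = Ww * (1 - MC/100)
= 160.76 * (1 - 52.18/100)
= 76.8754 g

76.8754 g


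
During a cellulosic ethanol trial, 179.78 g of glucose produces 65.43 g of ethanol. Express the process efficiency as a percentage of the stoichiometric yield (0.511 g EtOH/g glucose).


Fermentation efficiency = (actual / (0.511 * glucose)) * 100
= (65.43 / (0.511 * 179.78)) * 100
= 71.2221%

71.2221%


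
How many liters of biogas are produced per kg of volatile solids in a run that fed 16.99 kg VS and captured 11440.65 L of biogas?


Y = V / VS
= 11440.65 / 16.99
= 673.3755 L/kg VS

673.3755 L/kg VS


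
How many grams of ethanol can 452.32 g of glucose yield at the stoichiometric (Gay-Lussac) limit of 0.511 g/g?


Theoretical ethanol yield: m_EtOH = 0.511 * m_glucose
m_EtOH = 0.511 * 452.32 = 231.1355 g

231.1355 g


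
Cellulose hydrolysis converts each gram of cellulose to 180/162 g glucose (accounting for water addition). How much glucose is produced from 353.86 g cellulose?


glucose = cellulose * 180/162
= 353.86 * 180/162
= 393.1778 g

393.1778 g


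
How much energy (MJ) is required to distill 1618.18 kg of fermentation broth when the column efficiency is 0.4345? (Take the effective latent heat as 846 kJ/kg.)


E = m * 846 / (eta * 1000)
= 1618.18 * 846 / (0.4345 * 1000)
= 3150.7026 MJ

3150.7026 MJ


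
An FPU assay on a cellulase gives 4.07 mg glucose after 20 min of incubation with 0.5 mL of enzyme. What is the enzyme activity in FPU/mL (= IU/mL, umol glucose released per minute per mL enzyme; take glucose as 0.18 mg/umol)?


Activity = glucose_mg / (0.18 mg/umol * V_mL * t_min)
= 4.07 / (0.18 * 0.5 * 20)
= 2.2611 FPU/mL

2.2611 FPU/mL


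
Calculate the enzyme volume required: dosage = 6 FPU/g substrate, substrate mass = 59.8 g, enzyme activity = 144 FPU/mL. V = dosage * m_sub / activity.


V = dosage * m_sub / activity
V = 6 * 59.8 / 144
V = 2.4917 mL

2.4917 mL


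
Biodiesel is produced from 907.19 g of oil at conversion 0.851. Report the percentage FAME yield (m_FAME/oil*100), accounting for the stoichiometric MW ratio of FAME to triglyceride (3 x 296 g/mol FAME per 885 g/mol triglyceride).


m_FAME = oil * conv * (3 * 296 / 885) = oil * conv * (888/885)
= 907.19 * 0.851 * 888 / 885
= 774.6357 g
Y = m_FAME / oil * 100 = conv * (888/885) * 100
= 0.851 * 888 / 885 * 100
= 85.39%

85.39%


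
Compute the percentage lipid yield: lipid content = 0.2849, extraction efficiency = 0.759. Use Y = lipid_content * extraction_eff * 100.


Y = lipid_content * extraction_eff * 100
= 0.2849 * 0.759 * 100
= 21.6239%

21.6239%


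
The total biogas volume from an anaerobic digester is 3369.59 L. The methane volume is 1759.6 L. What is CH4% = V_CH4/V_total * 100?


CH4% = V_CH4 / V_total * 100
= 1759.6 / 3369.59 * 100
= 52.2200%

52.2200%


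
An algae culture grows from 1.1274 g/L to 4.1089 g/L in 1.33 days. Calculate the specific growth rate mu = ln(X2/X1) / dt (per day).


mu = ln(X2/X1) / dt
= ln(4.1089/1.1274) / 1.33
= 0.9724 per day

0.9724 per day


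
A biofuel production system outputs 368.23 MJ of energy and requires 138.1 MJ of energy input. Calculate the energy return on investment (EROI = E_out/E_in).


EROI = E_out / E_in
= 368.23 / 138.1
= 2.6664

2.6664


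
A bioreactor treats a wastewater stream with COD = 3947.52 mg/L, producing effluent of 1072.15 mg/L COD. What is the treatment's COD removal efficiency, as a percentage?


eta = (COD_in - COD_out) / COD_in * 100
= (3947.52 - 1072.15) / 3947.52 * 100
= 72.8399%

72.8399%


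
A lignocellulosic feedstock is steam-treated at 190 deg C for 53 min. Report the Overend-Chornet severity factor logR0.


logR0 = log10(t * exp((T - 100) / 14.75))
= log10(53 * exp((190 - 100) / 14.75))
= 4.3742

4.3742


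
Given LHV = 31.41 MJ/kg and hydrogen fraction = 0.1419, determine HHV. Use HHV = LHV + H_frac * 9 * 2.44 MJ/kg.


HHV = LHV + H_frac * 9 * 2.44
= 31.41 + 0.1419 * 9 * 2.44
= 34.5261 MJ/kg

34.5261 MJ/kg


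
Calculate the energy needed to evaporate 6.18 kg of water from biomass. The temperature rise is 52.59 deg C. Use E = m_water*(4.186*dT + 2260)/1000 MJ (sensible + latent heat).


E = m_water * (4.186 * dT + 2260) / 1000
= 6.18 * (4.186 * 52.59 + 2260) / 1000
= 15.3273 MJ

15.3273 MJ


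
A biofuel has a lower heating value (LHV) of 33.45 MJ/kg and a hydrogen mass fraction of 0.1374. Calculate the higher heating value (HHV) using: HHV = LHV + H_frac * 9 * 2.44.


HHV = LHV + H_frac * 9 * 2.44
= 33.45 + 0.1374 * 9 * 2.44
= 36.4673 MJ/kg

36.4673 MJ/kg


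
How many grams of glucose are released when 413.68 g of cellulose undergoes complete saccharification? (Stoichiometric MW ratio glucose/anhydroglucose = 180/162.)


glucose = cellulose * 180/162
= 413.68 * 180/162
= 459.6444 g

459.6444 g
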